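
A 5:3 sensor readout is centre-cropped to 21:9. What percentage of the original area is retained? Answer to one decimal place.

The width stays; only height is cut (since 21:9 is wider than 5:3).
(1.667)/(2.333) ≈ 0.714 of the area survives.

71.4%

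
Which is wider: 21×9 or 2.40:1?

21×9 = 2.333 and 2.4; 2.4 > 2.333.

2.40:1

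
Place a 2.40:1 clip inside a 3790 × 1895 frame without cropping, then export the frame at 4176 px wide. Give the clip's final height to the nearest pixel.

At 3790×1895 the clip is width-limited, so height = 3790 / 2.400 ≈ 1579.17 px.
Resizing to 4176 px wide multiplies everything by 1.1018: 1579.17 → 1740.00 px.

1740 px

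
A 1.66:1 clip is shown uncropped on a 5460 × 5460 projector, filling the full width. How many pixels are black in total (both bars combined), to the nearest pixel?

That makes the image 3289.1566 px tall (5460 / 1.660).
Leftover height: 5460 − 3289.1566 = 2170.8434 px.
Across the 5460-px span: 2170.8434 × 5460 ≈ 11852805 px.

11852805 pixels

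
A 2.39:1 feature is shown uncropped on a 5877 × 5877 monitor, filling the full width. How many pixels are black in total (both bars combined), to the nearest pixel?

The feature is 5877 / 2.390 ≈ 2458.9958 px tall.
Leftover height: 5877 − 2458.9958 = 3418.0042 px.
Across the 5877-px span: 3418.0042 × 5877 ≈ 20087611 px.

20087611 pixels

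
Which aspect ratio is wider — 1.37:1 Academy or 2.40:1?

2.40:1

1.37 and 2.4; 2.4 > 1.37.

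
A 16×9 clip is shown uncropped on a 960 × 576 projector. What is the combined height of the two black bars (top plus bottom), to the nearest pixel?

16×9 is wider than 5:3, so it spans the full width.
The clip is 960 × 9/16 ≈ 540.00 px tall.
576 − 540.00 = 36.00 px of bars.

36 px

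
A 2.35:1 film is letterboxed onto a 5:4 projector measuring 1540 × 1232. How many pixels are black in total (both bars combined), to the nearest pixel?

2.35:1 (2.350) > 5:4 (1.250), so the film fills the width.
That makes the image 655.3191 px tall (1540 / 2.350).
1232 − 655.3191 = 576.6809 px of bars.
Across the 1540-px span: 576.6809 × 1540 ≈ 888089 px.

888089 pixels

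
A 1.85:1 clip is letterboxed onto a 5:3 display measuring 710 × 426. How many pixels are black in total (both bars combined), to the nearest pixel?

Since 1.850 > 1.667, the clip is width-limited.
Content height = 710 / 1.850 ≈ 383.7838 px.
Leftover height: 426 − 383.7838 = 42.2162 px.
Bar area = 42.2162 × 710 ≈ 29974 px.

29974 pixels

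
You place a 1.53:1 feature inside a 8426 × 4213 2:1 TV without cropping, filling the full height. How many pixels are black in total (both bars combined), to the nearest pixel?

8342203 pixels

Content width = 4213 × 1.530 ≈ 6445.8900 px.
Leftover width: 8426 − 6445.8900 = 1980.1100 px.
That's 1980.1100 × 4213 ≈ 8342203 black pixels.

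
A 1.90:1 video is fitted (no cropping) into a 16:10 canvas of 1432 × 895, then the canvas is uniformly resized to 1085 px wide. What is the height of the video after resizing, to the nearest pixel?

571 px

In the 1432×895 frame the video fills the width: height = 1432 / 1.900 ≈ 753.68 px.
Resizing to 1085 px wide multiplies everything by 0.7577: 753.68 → 571.05 px.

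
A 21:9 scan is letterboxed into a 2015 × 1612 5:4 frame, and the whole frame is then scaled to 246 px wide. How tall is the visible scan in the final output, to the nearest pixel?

At 2015×1612 the scan is width-limited, so height = 2015 × 9/21 ≈ 863.57 px.
Resizing to 246 px wide multiplies everything by 0.1221: 863.57 → 105.43 px.

105 px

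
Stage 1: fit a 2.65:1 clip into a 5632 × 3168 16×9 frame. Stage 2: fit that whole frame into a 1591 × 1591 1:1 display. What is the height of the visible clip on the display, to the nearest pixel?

600 px

Inside the 5632×3168 canvas the clip is width-limited at 5632.00 × 2125.28.
16×9 in 1591×1591: fills the width, so the intermediate becomes 1591.00 × 894.94 — a scale of ×0.2825.
Applying the same ×0.2825: 2125.28 → 600.38.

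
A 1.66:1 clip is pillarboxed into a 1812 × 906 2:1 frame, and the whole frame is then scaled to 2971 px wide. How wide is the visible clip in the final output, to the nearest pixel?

In the 1812×906 frame the clip fills the height: width = 906 × 1.660 ≈ 1503.96 px.
Resizing to 2971 px wide multiplies everything by 1.6396: 1503.96 → 2465.93 px.

2466 px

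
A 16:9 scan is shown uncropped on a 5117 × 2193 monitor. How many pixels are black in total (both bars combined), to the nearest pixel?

16:9 is narrower than 21:9, so it spans the full height.
The scan is 2193 × 16/9 ≈ 3898.6667 px wide.
5117 − 3898.6667 = 1218.3333 px of bars.
Across the 2193-px span: 1218.3333 × 2193 ≈ 2671805 px.

2671805 pixels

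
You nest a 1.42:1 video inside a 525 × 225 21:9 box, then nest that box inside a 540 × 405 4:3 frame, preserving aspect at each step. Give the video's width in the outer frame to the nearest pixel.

329 px

1.42:1 in 525×225: fills the height, so the video is 319.50 × 225.00.
The 21:9 canvas is width-limited in 540×405, giving 540.00 × 231.43; scale factor 1.0286.
The video scales with it: width 319.50 × 1.0286 ≈ 328.63.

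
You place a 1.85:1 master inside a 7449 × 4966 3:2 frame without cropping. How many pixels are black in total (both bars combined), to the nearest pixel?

1.85:1 (1.850) > 3:2 (1.500), so the master fills the width.
That makes the image 4026.4865 px tall (7449 / 1.850).
4966 − 4026.4865 = 939.5135 px of bars.
That's 939.5135 × 7449 ≈ 6998436 black pixels.

6998436 pixels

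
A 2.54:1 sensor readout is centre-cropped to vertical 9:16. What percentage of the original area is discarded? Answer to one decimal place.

77.9%

vertical 9:16 is narrower than 2.54:1, so the crop keeps the full height and trims the width.
Area ratio = (0.562)/(2.540) = 22.15%; the remaining 77.85% is cropped out.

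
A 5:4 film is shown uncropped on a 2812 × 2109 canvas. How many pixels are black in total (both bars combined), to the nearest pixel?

5:4 (1.250) < 4×3 (1.333), so the film fills the height.
The film is 2109 × 5/4 ≈ 2636.2500 px wide.
2812 − 2636.2500 = 175.7500 px of bars.
Across the 2109-px span: 175.7500 × 2109 ≈ 370657 px.

370657 pixels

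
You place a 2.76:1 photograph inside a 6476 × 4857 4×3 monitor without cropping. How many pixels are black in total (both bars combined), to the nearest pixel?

2.76:1 (2.760) > 4×3 (1.333), so the photograph fills the width.
Content height = 6476 / 2.760 ≈ 2346.3768 px.
Leftover height: 4857 − 2346.3768 = 2510.6232 px.
Bar area = 2510.6232 × 6476 ≈ 16258796 px.

16258796 pixels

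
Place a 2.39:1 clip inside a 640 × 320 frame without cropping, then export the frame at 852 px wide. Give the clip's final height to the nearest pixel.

356 px

At 640×320 the clip is width-limited, so height = 640 / 2.390 ≈ 267.78 px.
The frame scales by 852/640 = 1.3313; 267.78 × 1.3313 ≈ 356.49 px.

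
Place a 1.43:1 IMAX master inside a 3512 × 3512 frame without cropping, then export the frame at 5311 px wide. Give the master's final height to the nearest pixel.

3714 px

Fitted into 3512×3512, the master spans the width; its height is 3512 / 1.430 ≈ 2455.94 px.
Scaling 3512 → 5311 is ×1.5122, so the height becomes 2455.94 × 1.5122 ≈ 3713.99 px.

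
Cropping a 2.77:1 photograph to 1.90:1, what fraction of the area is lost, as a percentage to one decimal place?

31.4%

1.90:1 is narrower than 2.77:1, so the crop keeps the full height and trims the width.
(1.900)/(2.770) ≈ 0.686 of the area survives, leaving 31.41% discarded.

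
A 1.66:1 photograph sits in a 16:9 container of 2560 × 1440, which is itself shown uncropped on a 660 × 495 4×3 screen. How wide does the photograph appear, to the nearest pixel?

616 px

Inside the 2560×1440 canvas the photograph is height-limited at 2390.40 × 1440.00.
The 16:9 canvas is width-limited in 660×495, giving 660.00 × 371.25; scale factor 0.2578.
Applying the same ×0.2578: 2390.40 → 616.27.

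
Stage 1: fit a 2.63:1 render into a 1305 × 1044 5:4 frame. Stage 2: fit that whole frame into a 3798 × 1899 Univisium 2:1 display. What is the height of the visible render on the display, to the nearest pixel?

2.63:1 in 1305×1044: fills the width, so the render is 1305.00 × 496.20.
The 5:4 canvas is height-limited in 3798×1899, giving 2373.75 × 1899.00; scale factor 1.8190.
The render scales with it: height 496.20 × 1.8190 ≈ 902.57.

903 px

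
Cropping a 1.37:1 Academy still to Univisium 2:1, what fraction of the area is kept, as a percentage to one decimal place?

68.5%

The width stays; only height is cut (since Univisium 2:1 is wider than 1.37:1 Academy).
Fraction kept = (1.370)/(2.000) ≈ 68.50%.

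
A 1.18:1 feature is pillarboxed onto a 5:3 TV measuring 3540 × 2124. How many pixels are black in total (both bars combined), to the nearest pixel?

2195536 pixels

1.18:1 (1.180) < 5:3 (1.667), so the feature fills the height.
The feature is 2124 × 1.180 ≈ 2506.3200 px wide.
Leftover width: 3540 − 2506.3200 = 1033.6800 px.
That's 1033.6800 × 2124 ≈ 2195536 black pixels.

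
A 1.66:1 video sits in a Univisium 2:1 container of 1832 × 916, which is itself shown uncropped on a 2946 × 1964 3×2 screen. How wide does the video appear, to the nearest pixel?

1.66:1 in 1832×916: fills the height, so the video is 1520.56 × 916.00.
Second fit — the Univisium 2:1 canvas into 2946×1964 spans the width: 2946.00 × 1473.00 (×1.6081 from 1832×916).
So the video's width is 1520.56 × 1.6081 ≈ 2445.18.

2445 px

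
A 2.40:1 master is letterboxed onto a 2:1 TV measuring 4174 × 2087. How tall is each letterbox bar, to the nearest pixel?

2.40:1 (2.400) > 2:1 (2.000), so the master fills the width.
That makes the image 1739.17 px tall (4174 / 2.400).
Black = 2087 − 1739.17 = 347.83 px, or 173.92 per bar.

174 px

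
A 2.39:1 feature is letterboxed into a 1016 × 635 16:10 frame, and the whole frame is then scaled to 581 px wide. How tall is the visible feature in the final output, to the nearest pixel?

In the 1016×635 frame the feature fills the width: height = 1016 / 2.390 ≈ 425.10 px.
Resizing to 581 px wide multiplies everything by 0.5719: 425.10 → 243.10 px.

243 px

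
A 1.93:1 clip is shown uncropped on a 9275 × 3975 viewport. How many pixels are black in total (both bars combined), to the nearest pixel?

6372919 pixels

1.93:1 (1.930) < 21:9 (2.333), so the clip fills the height.
Content width = 3975 × 1.930 ≈ 7671.7500 px.
Black = 9275 − 7671.7500 = 1603.2500 px.
Bar area = 1603.2500 × 3975 ≈ 6372919 px.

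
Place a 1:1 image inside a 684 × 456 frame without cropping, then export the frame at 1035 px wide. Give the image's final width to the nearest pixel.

690 px

At 684×456 the image is height-limited, so width = 456 × 1/1 ≈ 456.00 px.
The frame scales by 1035/684 = 1.5132; 456.00 × 1.5132 ≈ 690.00 px.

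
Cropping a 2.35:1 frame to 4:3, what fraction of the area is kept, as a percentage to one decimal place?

56.7%

4:3 is narrower than 2.35:1, so the crop keeps the full height and trims the width.
Area ratio = (1.333)/(2.350) = 56.74% retained.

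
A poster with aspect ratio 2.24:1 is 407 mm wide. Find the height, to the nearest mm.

407 / 2.240 = 181.70.

182 mm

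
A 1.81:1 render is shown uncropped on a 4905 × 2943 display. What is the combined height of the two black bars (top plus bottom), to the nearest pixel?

233 px

Since 1.810 > 1.667, the render is width-limited.
The render is 4905 / 1.810 ≈ 2709.94 px tall.
2943 − 2709.94 = 233.06 px of bars.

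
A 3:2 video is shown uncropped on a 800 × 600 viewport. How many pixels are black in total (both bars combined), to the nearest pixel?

53333 pixels

3:2 (1.500) > 4:3 (1.333), so the video fills the width.
Content height = 800 × 2/3 ≈ 533.3333 px.
600 − 533.3333 = 66.6667 px of bars.
Across the 800-px span: 66.6667 × 800 ≈ 53333 px.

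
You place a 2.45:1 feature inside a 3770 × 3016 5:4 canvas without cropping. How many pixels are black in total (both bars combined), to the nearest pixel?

2.45:1 (2.450) > 5:4 (1.250), so the feature fills the width.
Content height = 3770 / 2.450 ≈ 1538.7755 px.
Black = 3016 − 1538.7755 = 1477.2245 px.
Across the 3770-px span: 1477.2245 × 3770 ≈ 5569136 px.

5569136 pixels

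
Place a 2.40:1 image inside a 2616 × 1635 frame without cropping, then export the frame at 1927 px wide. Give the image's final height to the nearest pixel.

803 px

At 2616×1635 the image is width-limited, so height = 2616 / 2.400 ≈ 1090.00 px.
The frame scales by 1927/2616 = 0.7366; 1090.00 × 0.7366 ≈ 802.92 px.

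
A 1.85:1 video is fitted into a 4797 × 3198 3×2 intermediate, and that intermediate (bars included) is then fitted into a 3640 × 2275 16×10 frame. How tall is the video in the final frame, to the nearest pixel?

First fit — 1.85:1 into 4797×3198 spans the width: 4797.00 × 2592.97.
3×2 in 3640×2275: fills the height, so the intermediate becomes 3412.50 × 2275.00 — a scale of ×0.7114.
Applying the same ×0.7114: 2592.97 → 1844.59.

1845 px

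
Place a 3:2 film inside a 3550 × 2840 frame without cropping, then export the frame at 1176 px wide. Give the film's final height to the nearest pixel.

Fitted into 3550×2840, the film spans the width; its height is 3550 × 2/3 ≈ 2366.67 px.
Resizing to 1176 px wide multiplies everything by 0.3313: 2366.67 → 784.00 px.

784 px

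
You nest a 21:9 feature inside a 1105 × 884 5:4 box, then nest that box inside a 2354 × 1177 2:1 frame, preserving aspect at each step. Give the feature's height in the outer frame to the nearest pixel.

First fit — 21:9 into 1105×884 spans the width: 1105.00 × 473.57.
The 5:4 canvas is height-limited in 2354×1177, giving 1471.25 × 1177.00; scale factor 1.3314.
Applying the same ×1.3314: 473.57 → 630.54.

631 px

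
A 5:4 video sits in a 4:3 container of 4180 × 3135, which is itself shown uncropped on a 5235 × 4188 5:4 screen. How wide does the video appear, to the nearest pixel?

Inside the 4180×3135 canvas the video is height-limited at 3918.75 × 3135.00.
Second fit — the 4:3 canvas into 5235×4188 spans the width: 5235.00 × 3926.25 (×1.2524 from 4180×3135).
The video scales with it: width 3918.75 × 1.2524 ≈ 4907.81.

4908 px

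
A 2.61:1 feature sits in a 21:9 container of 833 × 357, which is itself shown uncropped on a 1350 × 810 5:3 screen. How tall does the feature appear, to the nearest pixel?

First fit — 2.61:1 into 833×357 spans the width: 833.00 × 319.16.
The 21:9 canvas is width-limited in 1350×810, giving 1350.00 × 578.57; scale factor 1.6206.
Applying the same ×1.6206: 319.16 → 517.24.

517 px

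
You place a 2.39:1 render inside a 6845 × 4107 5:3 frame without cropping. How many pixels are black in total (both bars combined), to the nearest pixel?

2.39:1 (2.390) > 5:3 (1.667), so the render fills the width.
That makes the image 2864.0167 px tall (6845 / 2.390).
4107 − 2864.0167 = 1242.9833 px of bars.
Across the 6845-px span: 1242.9833 × 6845 ≈ 8508220 px.

8508220 pixels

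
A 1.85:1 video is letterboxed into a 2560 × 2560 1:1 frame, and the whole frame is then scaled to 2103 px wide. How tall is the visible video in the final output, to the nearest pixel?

1137 px

At 2560×2560 the video is width-limited, so height = 2560 / 1.850 ≈ 1383.78 px.
Scaling 2560 → 2103 is ×0.8215, so the height becomes 1383.78 × 0.8215 ≈ 1136.76 px.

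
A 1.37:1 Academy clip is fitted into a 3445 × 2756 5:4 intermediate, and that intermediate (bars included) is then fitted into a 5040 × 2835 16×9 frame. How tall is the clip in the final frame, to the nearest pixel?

First fit — 1.37:1 Academy into 3445×2756 spans the width: 3445.00 × 2514.60.
Second fit — the 5:4 canvas into 5040×2835 spans the height: 3543.75 × 2835.00 (×1.0287 from 3445×2756).
So the clip's height is 2514.60 × 1.0287 ≈ 2586.68.

2587 px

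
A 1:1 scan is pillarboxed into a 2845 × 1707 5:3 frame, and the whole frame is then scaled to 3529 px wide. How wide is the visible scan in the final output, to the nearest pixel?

2117 px

In the 2845×1707 frame the scan fills the height: width = 1707 × 1/1 ≈ 1707.00 px.
The frame scales by 3529/2845 = 1.2404; 1707.00 × 1.2404 ≈ 2117.40 px.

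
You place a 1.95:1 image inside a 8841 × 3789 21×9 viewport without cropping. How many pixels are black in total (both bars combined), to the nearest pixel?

1.95:1 (1.950) < 21×9 (2.333), so the image fills the height.
Content width = 3789 × 1.950 ≈ 7388.5500 px.
Leftover width: 8841 − 7388.5500 = 1452.4500 px.
Across the 3789-px span: 1452.4500 × 3789 ≈ 5503333 px.

5503333 pixels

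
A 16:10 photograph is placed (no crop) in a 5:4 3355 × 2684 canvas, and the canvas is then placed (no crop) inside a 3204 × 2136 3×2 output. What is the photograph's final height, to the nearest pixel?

Inside the 3355×2684 canvas the photograph is width-limited at 3355.00 × 2096.88.
5:4 in 3204×2136: fills the height, so the intermediate becomes 2670.00 × 2136.00 — a scale of ×0.7958.
The photograph scales with it: height 2096.88 × 0.7958 ≈ 1668.75.

1669 px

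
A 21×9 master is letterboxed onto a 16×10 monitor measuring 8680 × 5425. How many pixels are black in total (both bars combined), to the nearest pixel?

14799400 pixels

21×9 is wider than 16×10, so it spans the full width.
That makes the image 3720.0000 px tall (8680 × 9/21).
Leftover height: 5425 − 3720.0000 = 1705.0000 px.
Across the 8680-px span: 1705.0000 × 8680 ≈ 14799400 px.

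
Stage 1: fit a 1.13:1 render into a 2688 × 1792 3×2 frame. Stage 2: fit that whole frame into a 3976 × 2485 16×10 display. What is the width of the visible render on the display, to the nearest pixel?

First fit — 1.13:1 into 2688×1792 spans the height: 2024.96 × 1792.00.
The 3×2 canvas is height-limited in 3976×2485, giving 3727.50 × 2485.00; scale factor 1.3867.
So the render's width is 2024.96 × 1.3867 ≈ 2808.05.

2808 px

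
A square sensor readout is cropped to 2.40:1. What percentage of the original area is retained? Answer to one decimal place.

41.7%

Going from square to 2.40:1 means cutting height while keeping width.
(1.000)/(2.400) ≈ 0.417 of the area survives.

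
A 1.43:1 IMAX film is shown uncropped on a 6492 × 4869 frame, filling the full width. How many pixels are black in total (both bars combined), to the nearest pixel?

2136776 pixels

That makes the image 4539.8601 px tall (6492 / 1.430).
4869 − 4539.8601 = 329.1399 px of bars.
Across the 6492-px span: 329.1399 × 6492 ≈ 2136776 px.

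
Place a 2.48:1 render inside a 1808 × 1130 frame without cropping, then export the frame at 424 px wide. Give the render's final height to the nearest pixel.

In the 1808×1130 frame the render fills the width: height = 1808 / 2.480 ≈ 729.03 px.
Scaling 1808 → 424 is ×0.2345, so the height becomes 729.03 × 0.2345 ≈ 170.97 px.

171 px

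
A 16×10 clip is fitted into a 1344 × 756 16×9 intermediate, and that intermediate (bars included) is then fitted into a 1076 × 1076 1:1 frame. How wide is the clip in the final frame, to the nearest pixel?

968 px

First fit — 16×10 into 1344×756 spans the height: 1209.60 × 756.00.
The 16×9 canvas is width-limited in 1076×1076, giving 1076.00 × 605.25; scale factor 0.8006.
Applying the same ×0.8006: 1209.60 → 968.40.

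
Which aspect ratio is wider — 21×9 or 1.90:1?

21×9 = 2.333 and 1.9; 2.333 > 1.9.

21×9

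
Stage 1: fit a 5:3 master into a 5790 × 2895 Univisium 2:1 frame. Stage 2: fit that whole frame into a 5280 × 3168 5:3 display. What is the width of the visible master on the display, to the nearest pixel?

Inside the 5790×2895 canvas the master is height-limited at 4825.00 × 2895.00.
Univisium 2:1 in 5280×3168: fills the width, so the intermediate becomes 5280.00 × 2640.00 — a scale of ×0.9119.
Applying the same ×0.9119: 4825.00 → 4400.00.

4400 px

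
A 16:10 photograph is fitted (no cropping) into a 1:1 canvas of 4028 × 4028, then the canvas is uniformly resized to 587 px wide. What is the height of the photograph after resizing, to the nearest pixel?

In the 4028×4028 frame the photograph fills the width: height = 4028 × 10/16 ≈ 2517.50 px.
Scaling 4028 → 587 is ×0.1457, so the height becomes 2517.50 × 0.1457 ≈ 366.88 px.

367 px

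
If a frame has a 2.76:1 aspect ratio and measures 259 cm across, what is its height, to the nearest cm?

94 cm

Height = 259 / 2.760 = 93.84.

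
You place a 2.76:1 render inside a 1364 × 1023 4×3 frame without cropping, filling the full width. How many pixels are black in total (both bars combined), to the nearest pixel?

721279 pixels

That makes the image 494.2029 px tall (1364 / 2.760).
1023 − 494.2029 = 528.7971 px of bars.
That's 528.7971 × 1364 ≈ 721279 black pixels.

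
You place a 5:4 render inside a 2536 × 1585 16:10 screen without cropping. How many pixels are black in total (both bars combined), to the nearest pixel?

5:4 is narrower than 16:10, so it spans the full height.
That makes the image 1981.2500 px wide (1585 × 5/4).
Leftover width: 2536 − 1981.2500 = 554.7500 px.
Across the 1585-px span: 554.7500 × 1585 ≈ 879279 px.

879279 pixels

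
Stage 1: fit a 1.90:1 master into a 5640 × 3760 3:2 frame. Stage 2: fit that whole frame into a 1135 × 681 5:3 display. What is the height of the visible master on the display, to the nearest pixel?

First fit — 1.90:1 into 5640×3760 spans the width: 5640.00 × 2968.42.
Second fit — the 3:2 canvas into 1135×681 spans the height: 1021.50 × 681.00 (×0.1811 from 5640×3760).
Applying the same ×0.1811: 2968.42 → 537.63.

538 px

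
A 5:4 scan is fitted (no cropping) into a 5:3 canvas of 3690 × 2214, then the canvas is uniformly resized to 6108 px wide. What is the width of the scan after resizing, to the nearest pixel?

In the 3690×2214 frame the scan fills the height: width = 2214 × 5/4 ≈ 2767.50 px.
The frame scales by 6108/3690 = 1.6553; 2767.50 × 1.6553 ≈ 4581.00 px.

4581 px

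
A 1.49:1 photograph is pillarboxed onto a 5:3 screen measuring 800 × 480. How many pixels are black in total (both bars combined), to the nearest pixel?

40704 pixels

Since 1.490 < 1.667, the photograph is height-limited.
Content width = 480 × 1.490 ≈ 715.2000 px.
800 − 715.2000 = 84.8000 px of bars.
That's 84.8000 × 480 ≈ 40704 black pixels.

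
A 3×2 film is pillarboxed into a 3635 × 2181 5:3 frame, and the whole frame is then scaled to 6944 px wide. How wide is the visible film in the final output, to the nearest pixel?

At 3635×2181 the film is height-limited, so width = 2181 × 3/2 ≈ 3271.50 px.
The frame scales by 6944/3635 = 1.9103; 3271.50 × 1.9103 ≈ 6249.60 px.

6250 px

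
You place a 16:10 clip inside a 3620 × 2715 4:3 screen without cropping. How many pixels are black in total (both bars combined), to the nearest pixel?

1638050 pixels

16:10 is wider than 4:3, so it spans the full width.
Content height = 3620 × 10/16 ≈ 2262.5000 px.
2715 − 2262.5000 = 452.5000 px of bars.
Across the 3620-px span: 452.5000 × 3620 ≈ 1638050 px.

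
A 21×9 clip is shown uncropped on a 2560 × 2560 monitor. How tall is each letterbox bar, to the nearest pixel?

731 px

21×9 (2.333) > 1:1 (1.000), so the clip fills the width.
The clip is 2560 × 9/21 ≈ 1097.14 px tall.
Black = 2560 − 1097.14 = 1462.86 px, or 731.43 per bar.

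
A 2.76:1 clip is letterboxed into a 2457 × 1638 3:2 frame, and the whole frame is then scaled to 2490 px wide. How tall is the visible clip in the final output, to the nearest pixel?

In the 2457×1638 frame the clip fills the width: height = 2457 / 2.760 ≈ 890.22 px.
The frame scales by 2490/2457 = 1.0134; 890.22 × 1.0134 ≈ 902.17 px.

902 px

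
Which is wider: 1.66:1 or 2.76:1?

2.76:1

1.66 and 2.76; 2.76 > 1.66.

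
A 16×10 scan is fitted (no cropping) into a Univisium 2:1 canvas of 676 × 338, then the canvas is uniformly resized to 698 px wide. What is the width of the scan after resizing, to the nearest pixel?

558 px

In the 676×338 frame the scan fills the height: width = 338 × 16/10 ≈ 540.80 px.
Scaling 676 → 698 is ×1.0325, so the width becomes 540.80 × 1.0325 ≈ 558.40 px.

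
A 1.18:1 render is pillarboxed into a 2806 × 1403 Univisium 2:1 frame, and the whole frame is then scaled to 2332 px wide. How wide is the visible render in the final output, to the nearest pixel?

Fitted into 2806×1403, the render spans the height; its width is 1403 × 1.180 ≈ 1655.54 px.
Resizing to 2332 px wide multiplies everything by 0.8311: 1655.54 → 1375.88 px.

1376 px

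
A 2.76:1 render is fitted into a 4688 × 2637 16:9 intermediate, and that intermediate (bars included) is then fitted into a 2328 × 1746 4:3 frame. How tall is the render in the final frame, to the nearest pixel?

843 px

First fit — 2.76:1 into 4688×2637 spans the width: 4688.00 × 1698.55.
Second fit — the 16:9 canvas into 2328×1746 spans the width: 2328.00 × 1309.50 (×0.4966 from 4688×2637).
The render scales with it: height 1698.55 × 0.4966 ≈ 843.48.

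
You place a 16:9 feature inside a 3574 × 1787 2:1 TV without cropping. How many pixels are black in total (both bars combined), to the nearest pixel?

Since 1.778 < 2.000, the feature is height-limited.
That makes the image 3176.8889 px wide (1787 × 16/9).
Leftover width: 3574 − 3176.8889 = 397.1111 px.
Bar area = 397.1111 × 1787 ≈ 709638 px.

709638 pixels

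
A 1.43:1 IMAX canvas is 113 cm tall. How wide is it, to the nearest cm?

162 cm

Width = 113 × 1.430 = 161.59.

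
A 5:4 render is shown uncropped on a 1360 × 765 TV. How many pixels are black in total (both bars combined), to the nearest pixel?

308869 pixels

Since 1.250 < 1.778, the render is height-limited.
That makes the image 956.2500 px wide (765 × 5/4).
1360 − 956.2500 = 403.7500 px of bars.
That's 403.7500 × 765 ≈ 308869 black pixels.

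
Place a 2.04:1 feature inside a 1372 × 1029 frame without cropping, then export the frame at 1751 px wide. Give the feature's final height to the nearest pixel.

858 px

In the 1372×1029 frame the feature fills the width: height = 1372 / 2.040 ≈ 672.55 px.
Scaling 1372 → 1751 is ×1.2762, so the height becomes 672.55 × 1.2762 ≈ 858.33 px.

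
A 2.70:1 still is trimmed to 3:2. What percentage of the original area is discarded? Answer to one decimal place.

Going from 2.70:1 to 3:2 means cutting width while keeping height.
Area ratio = (1.500)/(2.700) = 55.56%; the remaining 44.44% is cropped out.

44.4%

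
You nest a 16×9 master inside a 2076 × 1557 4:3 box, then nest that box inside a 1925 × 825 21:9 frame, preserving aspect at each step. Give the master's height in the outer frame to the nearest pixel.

16×9 in 2076×1557: fills the width, so the master is 2076.00 × 1167.75.
The 4:3 canvas is height-limited in 1925×825, giving 1100.00 × 825.00; scale factor 0.5299.
The master scales with it: height 1167.75 × 0.5299 ≈ 618.75.

619 px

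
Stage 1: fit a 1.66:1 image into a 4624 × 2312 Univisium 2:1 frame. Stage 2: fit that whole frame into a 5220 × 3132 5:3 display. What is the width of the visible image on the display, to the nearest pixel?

First fit — 1.66:1 into 4624×2312 spans the height: 3837.92 × 2312.00.
Second fit — the Univisium 2:1 canvas into 5220×3132 spans the width: 5220.00 × 2610.00 (×1.1289 from 4624×2312).
Applying the same ×1.1289: 3837.92 → 4332.60.

4333 px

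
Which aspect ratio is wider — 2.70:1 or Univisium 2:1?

2.70:1

2.7 and Univisium 2:1 = 2; 2.7 > 2.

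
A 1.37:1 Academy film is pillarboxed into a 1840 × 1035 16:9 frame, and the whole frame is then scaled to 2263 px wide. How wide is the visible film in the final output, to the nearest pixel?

At 1840×1035 the film is height-limited, so width = 1035 × 1.370 ≈ 1417.95 px.
Resizing to 2263 px wide multiplies everything by 1.2299: 1417.95 → 1743.92 px.

1744 px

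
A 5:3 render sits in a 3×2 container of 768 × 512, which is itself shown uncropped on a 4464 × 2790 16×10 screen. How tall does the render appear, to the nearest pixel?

Inside the 768×512 canvas the render is width-limited at 768.00 × 460.80.
Second fit — the 3×2 canvas into 4464×2790 spans the height: 4185.00 × 2790.00 (×5.4492 from 768×512).
The render scales with it: height 460.80 × 5.4492 ≈ 2511.00.

2511 px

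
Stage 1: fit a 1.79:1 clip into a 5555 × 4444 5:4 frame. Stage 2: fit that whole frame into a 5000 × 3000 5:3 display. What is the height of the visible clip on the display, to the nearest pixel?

2095 px

Inside the 5555×4444 canvas the clip is width-limited at 5555.00 × 3103.35.
5:4 in 5000×3000: fills the height, so the intermediate becomes 3750.00 × 3000.00 — a scale of ×0.6751.
The clip scales with it: height 3103.35 × 0.6751 ≈ 2094.97.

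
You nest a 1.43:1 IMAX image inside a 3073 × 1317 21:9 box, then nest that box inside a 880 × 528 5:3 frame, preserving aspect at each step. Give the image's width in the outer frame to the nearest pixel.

539 px

1.43:1 IMAX in 3073×1317: fills the height, so the image is 1883.31 × 1317.00.
The 21:9 canvas is width-limited in 880×528, giving 880.00 × 377.14; scale factor 0.2864.
Applying the same ×0.2864: 1883.31 → 539.31.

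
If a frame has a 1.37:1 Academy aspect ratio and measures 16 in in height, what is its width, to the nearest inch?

22 in

16 × 1.370 = 21.92.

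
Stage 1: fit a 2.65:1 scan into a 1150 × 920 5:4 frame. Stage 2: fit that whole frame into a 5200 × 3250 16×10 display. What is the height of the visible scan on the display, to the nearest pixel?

First fit — 2.65:1 into 1150×920 spans the width: 1150.00 × 433.96.
Second fit — the 5:4 canvas into 5200×3250 spans the height: 4062.50 × 3250.00 (×3.5326 from 1150×920).
So the scan's height is 433.96 × 3.5326 ≈ 1533.02.

1533 px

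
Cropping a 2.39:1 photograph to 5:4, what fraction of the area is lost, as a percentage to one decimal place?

47.7%

The height stays; only width is cut (since 5:4 is narrower than 2.39:1).
Area ratio = (1.250)/(2.390) = 52.30%; the remaining 47.70% is cropped out.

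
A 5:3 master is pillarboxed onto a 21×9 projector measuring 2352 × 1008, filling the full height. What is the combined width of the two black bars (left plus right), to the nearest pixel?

That makes the image 1680.00 px wide (1008 × 5/3).
Black = 2352 − 1680.00 = 672.00 px.

672 px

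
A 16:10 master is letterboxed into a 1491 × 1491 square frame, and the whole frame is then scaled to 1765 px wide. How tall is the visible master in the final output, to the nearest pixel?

At 1491×1491 the master is width-limited, so height = 1491 × 10/16 ≈ 931.88 px.
Resizing to 1765 px wide multiplies everything by 1.1838: 931.88 → 1103.12 px.

1103 px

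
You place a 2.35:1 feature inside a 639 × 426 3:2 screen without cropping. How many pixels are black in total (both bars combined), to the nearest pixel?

98460 pixels

2.35:1 is wider than 3:2, so it spans the full width.
That makes the image 271.9149 px tall (639 / 2.350).
426 − 271.9149 = 154.0851 px of bars.
That's 154.0851 × 639 ≈ 98460 black pixels.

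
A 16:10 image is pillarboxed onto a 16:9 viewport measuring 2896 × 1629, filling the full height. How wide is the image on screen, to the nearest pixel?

2606 px

The image is 1629 × 16/10 ≈ 2606.40 px wide.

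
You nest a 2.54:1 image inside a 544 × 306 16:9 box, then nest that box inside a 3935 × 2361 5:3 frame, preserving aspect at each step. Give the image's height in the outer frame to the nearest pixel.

1549 px

First fit — 2.54:1 into 544×306 spans the width: 544.00 × 214.17.
Second fit — the 16:9 canvas into 3935×2361 spans the width: 3935.00 × 2213.44 (×7.2335 from 544×306).
The image scales with it: height 214.17 × 7.2335 ≈ 1549.21.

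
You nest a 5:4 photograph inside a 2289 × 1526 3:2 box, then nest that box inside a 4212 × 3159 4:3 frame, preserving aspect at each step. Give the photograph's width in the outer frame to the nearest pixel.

5:4 in 2289×1526: fills the height, so the photograph is 1907.50 × 1526.00.
Second fit — the 3:2 canvas into 4212×3159 spans the width: 4212.00 × 2808.00 (×1.8401 from 2289×1526).
Applying the same ×1.8401: 1907.50 → 3510.00.

3510 px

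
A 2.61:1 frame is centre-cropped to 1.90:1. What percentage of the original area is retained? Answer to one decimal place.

Going from 2.61:1 to 1.90:1 means cutting width while keeping height.
Fraction kept = (1.900)/(2.610) ≈ 72.80%.

72.8%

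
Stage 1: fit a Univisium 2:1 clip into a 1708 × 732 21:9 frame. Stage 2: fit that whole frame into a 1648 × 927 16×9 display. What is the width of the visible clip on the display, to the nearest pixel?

1413 px

First fit — Univisium 2:1 into 1708×732 spans the height: 1464.00 × 732.00.
The 21:9 canvas is width-limited in 1648×927, giving 1648.00 × 706.29; scale factor 0.9649.
The clip scales with it: width 1464.00 × 0.9649 ≈ 1412.57.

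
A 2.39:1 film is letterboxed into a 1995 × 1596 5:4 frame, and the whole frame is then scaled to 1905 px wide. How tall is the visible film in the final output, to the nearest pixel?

At 1995×1596 the film is width-limited, so height = 1995 / 2.390 ≈ 834.73 px.
The frame scales by 1905/1995 = 0.9549; 834.73 × 0.9549 ≈ 797.07 px.

797 px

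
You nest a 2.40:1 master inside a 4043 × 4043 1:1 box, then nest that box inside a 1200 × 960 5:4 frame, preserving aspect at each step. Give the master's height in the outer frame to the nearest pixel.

Inside the 4043×4043 canvas the master is width-limited at 4043.00 × 1684.58.
1:1 in 1200×960: fills the height, so the intermediate becomes 960.00 × 960.00 — a scale of ×0.2374.
So the master's height is 1684.58 × 0.2374 ≈ 400.00.

400 px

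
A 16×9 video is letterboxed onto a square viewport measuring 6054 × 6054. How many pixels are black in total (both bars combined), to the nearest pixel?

16×9 is wider than square, so it spans the full width.
Content height = 6054 × 9/16 ≈ 3405.3750 px.
Black = 6054 − 3405.3750 = 2648.6250 px.
Bar area = 2648.6250 × 6054 ≈ 16034776 px.

16034776 pixels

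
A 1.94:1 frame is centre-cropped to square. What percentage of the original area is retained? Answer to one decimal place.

51.5%

square is narrower than 1.94:1, so the crop keeps the full height and trims the width.
Fraction kept = (1.000)/(1.940) ≈ 51.55%.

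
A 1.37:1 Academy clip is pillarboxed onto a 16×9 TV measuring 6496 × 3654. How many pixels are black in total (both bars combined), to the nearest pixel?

5444533 pixels

Since 1.370 < 1.778, the clip is height-limited.
The clip is 3654 × 1.370 ≈ 5005.9800 px wide.
Leftover width: 6496 − 5005.9800 = 1490.0200 px.
That's 1490.0200 × 3654 ≈ 5444533 black pixels.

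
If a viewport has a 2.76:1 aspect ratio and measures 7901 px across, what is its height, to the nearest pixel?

7901 / 2.760 = 2862.68.

2863 px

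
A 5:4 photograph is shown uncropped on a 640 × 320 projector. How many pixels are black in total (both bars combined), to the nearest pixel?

5:4 (1.250) < Univisium 2:1 (2.000), so the photograph fills the height.
The photograph is 320 × 5/4 ≈ 400.0000 px wide.
640 − 400.0000 = 240.0000 px of bars.
Bar area = 240.0000 × 320 ≈ 76800 px.

76800 pixels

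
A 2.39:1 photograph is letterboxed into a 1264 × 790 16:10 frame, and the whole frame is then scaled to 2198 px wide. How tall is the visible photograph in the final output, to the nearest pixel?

920 px

At 1264×790 the photograph is width-limited, so height = 1264 / 2.390 ≈ 528.87 px.
Resizing to 2198 px wide multiplies everything by 1.7389: 528.87 → 919.67 px.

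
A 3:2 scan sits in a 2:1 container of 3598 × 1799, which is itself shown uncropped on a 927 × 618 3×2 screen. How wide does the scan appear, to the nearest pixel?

695 px

3:2 in 3598×1799: fills the height, so the scan is 2698.50 × 1799.00.
Second fit — the 2:1 canvas into 927×618 spans the width: 927.00 × 463.50 (×0.2576 from 3598×1799).
So the scan's width is 2698.50 × 0.2576 ≈ 695.25.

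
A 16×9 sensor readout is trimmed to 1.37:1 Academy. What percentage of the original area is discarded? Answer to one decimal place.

22.9%

1.37:1 Academy is narrower than 16×9, so the crop keeps the full height and trims the width.
Fraction kept = (1.370)/(1.778) ≈ 77.06%, so 22.94% is lost.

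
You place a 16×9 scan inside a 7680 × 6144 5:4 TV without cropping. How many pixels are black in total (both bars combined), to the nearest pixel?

14008320 pixels

16×9 (1.778) > 5:4 (1.250), so the scan fills the width.
The scan is 7680 × 9/16 ≈ 4320.0000 px tall.
6144 − 4320.0000 = 1824.0000 px of bars.
Across the 7680-px span: 1824.0000 × 7680 ≈ 14008320 px.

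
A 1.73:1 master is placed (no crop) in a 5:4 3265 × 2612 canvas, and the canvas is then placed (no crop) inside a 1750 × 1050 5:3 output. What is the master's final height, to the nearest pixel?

First fit — 1.73:1 into 3265×2612 spans the width: 3265.00 × 1887.28.
The 5:4 canvas is height-limited in 1750×1050, giving 1312.50 × 1050.00; scale factor 0.4020.
Applying the same ×0.4020: 1887.28 → 758.67.

759 px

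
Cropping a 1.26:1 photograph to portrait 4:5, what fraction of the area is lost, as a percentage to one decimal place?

The height stays; only width is cut (since portrait 4:5 is narrower than 1.26:1).
Area ratio = (0.800)/(1.260) = 63.49%; the remaining 36.51% is cropped out.

36.5%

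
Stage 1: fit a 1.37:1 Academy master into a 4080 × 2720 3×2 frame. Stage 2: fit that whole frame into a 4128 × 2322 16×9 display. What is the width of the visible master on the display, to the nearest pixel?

Inside the 4080×2720 canvas the master is height-limited at 3726.40 × 2720.00.
3×2 in 4128×2322: fills the height, so the intermediate becomes 3483.00 × 2322.00 — a scale of ×0.8537.
Applying the same ×0.8537: 3726.40 → 3181.14.

3181 px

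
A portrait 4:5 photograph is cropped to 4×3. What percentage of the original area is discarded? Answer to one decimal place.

40.0%

4×3 is wider than portrait 4:5, so the crop keeps the full width and trims the height.
Area ratio = (0.800)/(1.333) = 60.00%; the remaining 40.00% is cropped out.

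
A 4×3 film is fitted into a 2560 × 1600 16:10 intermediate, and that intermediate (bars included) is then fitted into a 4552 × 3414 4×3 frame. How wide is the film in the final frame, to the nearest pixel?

3793 px

4×3 in 2560×1600: fills the height, so the film is 2133.33 × 1600.00.
Second fit — the 16:10 canvas into 4552×3414 spans the width: 4552.00 × 2845.00 (×1.7781 from 2560×1600).
So the film's width is 2133.33 × 1.7781 ≈ 3793.33.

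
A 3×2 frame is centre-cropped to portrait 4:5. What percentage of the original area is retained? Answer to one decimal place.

53.3%

Going from 3×2 to portrait 4:5 means cutting width while keeping height.
Fraction kept = (0.800)/(1.500) ≈ 53.33%.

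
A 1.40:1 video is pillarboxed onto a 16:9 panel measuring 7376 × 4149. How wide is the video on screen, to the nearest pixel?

5809 px

1.40:1 (1.400) < 16:9 (1.778), so the video fills the height.
Content width = 4149 × 1.400 ≈ 5808.60 px.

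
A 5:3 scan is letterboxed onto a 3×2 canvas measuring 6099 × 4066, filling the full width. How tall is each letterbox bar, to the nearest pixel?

That makes the image 3659.40 px tall (6099 × 3/5).
Leftover height: 4066 − 3659.40 = 406.60 px → 203.30 each side.

203 px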